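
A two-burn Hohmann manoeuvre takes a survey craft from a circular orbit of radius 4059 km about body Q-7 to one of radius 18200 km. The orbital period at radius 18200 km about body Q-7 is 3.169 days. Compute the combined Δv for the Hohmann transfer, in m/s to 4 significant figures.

Δv = 412.0 m/s

From Kepler's third law T² = 4π²r³/μ at r = 18200 km, T = 3.169 days = 3.169 × 86400 s = 2.738016×10^5 s: μ = 4π²r³/T² = 3174.69 km³/s².
The Hohmann ellipse has a_t = (r₁ + r₂)/2 = 11129.5 km.
Circular speed at r₁: v₁ = √(μ/r₁) = √(3174.69/4059) = 0.8844 km/s.
Transfer-orbit speed at r₁ (vis-viva): v_p = √[μ(2/r₁ − 1/a_t)] = 1.131 km/s.
First burn Δv₁ = |v_p − v₁| = 0.2466 km/s.
At r₂, v₂ = √(μ/r₂) = 0.41765 km/s.
Transfer-orbit speed at r₂: v_a = √[μ(2/r₂ − 1/a_t)] = 0.25222 km/s.
Second burn Δv₂ = |v₂ − v_a| = 0.1654 km/s.
Δv = Δv₁ + Δv₂ = 0.2466 + 0.1654 = 0.4120 km/s.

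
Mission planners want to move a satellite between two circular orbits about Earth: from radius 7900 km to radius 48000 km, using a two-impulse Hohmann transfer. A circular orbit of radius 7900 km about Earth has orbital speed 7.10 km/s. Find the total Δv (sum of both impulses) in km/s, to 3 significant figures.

Δv = 3.55 km/s

From the circular-orbit relation v² = μ/r at r = 7900 km: μ = v²r = (7.10)² × 7900 = 3.98239×10^5 km³/s².
Semi-major axis of the transfer orbit: a_t = (7900 + 48000)/2 = 27950 km.
At r₁ the circular-orbit speed is v₁ = √(μ/r₁) = 7.100 km/s.
Transfer-orbit speed at r₁ (v² = μ(2/r − 1/a)): v_p = √[μ(2/r₁ − 1/a_t)] = 9.304 km/s.
First burn Δv₁ = |v_p − v₁| = 2.204 km/s.
At r₂, v₂ = √(μ/r₂) = 2.880 km/s.
Transfer-orbit speed at r₂: v_a = √[μ(2/r₂ − 1/a_t)] = 1.531 km/s.
Second burn Δv₂ = |v₂ − v_a| = 1.349 km/s.
Δv = Δv₁ + Δv₂ = 2.204 + 1.349 = 3.553 km/s.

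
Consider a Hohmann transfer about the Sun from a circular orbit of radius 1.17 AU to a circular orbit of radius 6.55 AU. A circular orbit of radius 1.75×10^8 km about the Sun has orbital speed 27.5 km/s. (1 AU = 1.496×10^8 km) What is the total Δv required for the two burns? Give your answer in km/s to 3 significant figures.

From the circular-orbit relation v² = μ/r at r = 1.75×10^8 km: μ = v²r = (27.5)² × 1.75×10^8 = 1.32344×10^11 km³/s².
In km: r₁ = 1.17 × 1.496×10^8 = 1.75032×10^8 km; r₂ = 6.55 × 1.496×10^8 = 9.7988×10^8 km.
Transfer-ellipse semi-major axis a_t = (r₁ + r₂)/2 = (1.75032×10^8 + 9.7988×10^8)/2 = 5.77456×10^8 km.
At r₁ the circular-orbit speed is v₁ = √(μ/r₁) = 27.497486 km/s.
Transfer-orbit speed at r₁ (vis-viva equation): v_p = √[μ(2/r₁ − 1/a_t)] = 35.819539 km/s.
First burn Δv₁ = |v_p − v₁| = 8.3221 km/s.
Circular speed at r₂: v₂ = √(μ/r₂) = 11.6216 km/s.
Transfer-orbit speed at r₂: v_a = √[μ(2/r₂ − 1/a_t)] = 6.39830 km/s.
Second burn Δv₂ = |v₂ − v_a| = 5.2233 km/s.
Total Δv = Δv₁ + Δv₂ = 13.55 km/s.

Δv = 13.5 km/s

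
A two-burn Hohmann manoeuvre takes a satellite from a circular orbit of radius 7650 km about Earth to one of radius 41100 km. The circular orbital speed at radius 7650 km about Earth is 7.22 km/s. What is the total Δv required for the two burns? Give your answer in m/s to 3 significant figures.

Δv = 3530 m/s

From the circular-orbit relation v² = μ/r at r = 7650 km: μ = v²r = (7.22)² × 7650 = 3.98782×10^5 km³/s².
Transfer-ellipse semi-major axis a_t = (r₁ + r₂)/2 = (7650 + 41100)/2 = 24375 km.
At r₁ the circular-orbit speed is v₁ = √(μ/r₁) = 7.220 km/s.
Transfer-orbit speed at r₁ (vis-viva): v_p = √[μ(2/r₁ − 1/a_t)] = 9.375 km/s.
First burn Δv₁ = |v_p − v₁| = 2.155 km/s.
Circular speed at r₂: v₂ = √(μ/r₂) = 3.115 km/s.
Transfer-orbit speed at r₂: v_a = √[μ(2/r₂ − 1/a_t)] = 1.745 km/s.
Second burn Δv₂ = |v₂ − v_a| = 1.370 km/s.
Δv = Δv₁ + Δv₂ = 2.155 + 1.370 = 3.525 km/s.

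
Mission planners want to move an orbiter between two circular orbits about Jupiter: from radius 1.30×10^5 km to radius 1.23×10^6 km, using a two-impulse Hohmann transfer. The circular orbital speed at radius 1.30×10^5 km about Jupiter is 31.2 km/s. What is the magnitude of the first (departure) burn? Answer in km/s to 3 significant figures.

Δv₁ = 10.8 km/s

From the circular-orbit relation v² = μ/r at r = 1.30×10^5 km: μ = v²r = (31.2)² × 1.30×10^5 = 1.26547×10^8 km³/s².
Semi-major axis of the transfer orbit: a_t = (1.300×10^5 + 1.230×10^6)/2 = 6.800×10^5 km.
On the circular orbit at r = 1.300×10^5 km, v_c = √(μ/r) = 31.20 km/s.
Vis-viva on the transfer ellipse at r = 1.300×10^5 km gives v_t = √[μ(2/r − 1/a_t)] = 41.96 km/s.
Δv₁ = |v_t − v_c| = |41.96 − 31.20| = 10.76 km/s.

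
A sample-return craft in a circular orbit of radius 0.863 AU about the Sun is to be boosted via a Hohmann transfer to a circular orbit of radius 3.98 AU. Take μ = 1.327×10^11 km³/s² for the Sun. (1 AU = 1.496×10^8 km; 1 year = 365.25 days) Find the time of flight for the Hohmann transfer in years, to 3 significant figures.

In km: r₁ = 0.863 × 1.496×10^8 = 1.291048×10^8 km; r₂ = 3.98 × 1.496×10^8 = 5.95408×10^8 km.
Semi-major axis of the transfer orbit: a_t = (1.291048×10^8 + 5.95408×10^8)/2 = 3.622564×10^8 km.
Transfer time t = π√(a_t³/μ) = π√((3.622564×10^8)³ / 1.327×10^11) = 5.946×10^7 s.
Converting: 5.946×10^7 s ÷ 3.15576×10^7 s/year (365.25 × 86400) = 1.88 years.

t = 1.88 years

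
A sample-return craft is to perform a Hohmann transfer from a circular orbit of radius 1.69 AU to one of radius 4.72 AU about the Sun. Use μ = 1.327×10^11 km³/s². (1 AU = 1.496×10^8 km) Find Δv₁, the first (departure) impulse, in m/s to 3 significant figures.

In km: r₁ = 1.69 × 1.496×10^8 = 2.52824×10^8 km; r₂ = 4.72 × 1.496×10^8 = 7.06112×10^8 km.
The Hohmann ellipse has a_t = (r₁ + r₂)/2 = 4.79468×10^8 km.
On the circular orbit at r = 2.52824×10^8 km, v_c = √(μ/r) = 22.910 km/s.
Transfer-orbit speed at the same r (vis-viva, a = a_t): v_t = √[μ(2/r − 1/a_t)] = 27.802 km/s.
Δv₁ = |v_t − v_c| = |27.802 − 22.910| = 4.892 km/s.

Δv₁ = 4890 m/s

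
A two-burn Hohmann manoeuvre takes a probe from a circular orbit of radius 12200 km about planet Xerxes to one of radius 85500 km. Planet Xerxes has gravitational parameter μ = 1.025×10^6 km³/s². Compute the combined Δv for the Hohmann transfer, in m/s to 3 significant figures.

The Hohmann ellipse has a_t = (r₁ + r₂)/2 = 48850 km.
Circular speed at r₁: v₁ = √(μ/r₁) = √(1.025×10^6/12200) = 9.1660 km/s.
Transfer-orbit speed at r₁ (vis-viva): v_p = √[μ(2/r₁ − 1/a_t)] = 12.126 km/s.
First burn Δv₁ = |v_p − v₁| = 2.960 km/s.
Circular speed at r₂: v₂ = √(μ/r₂) = 3.462 km/s.
Transfer-orbit speed at r₂: v_a = √[μ(2/r₂ − 1/a_t)] = 1.730 km/s.
Second burn Δv₂ = |v₂ − v_a| = 1.732 km/s.
Δv = Δv₁ + Δv₂ = 2.960 + 1.732 = 4.692 km/s.

Δv = 4690 m/s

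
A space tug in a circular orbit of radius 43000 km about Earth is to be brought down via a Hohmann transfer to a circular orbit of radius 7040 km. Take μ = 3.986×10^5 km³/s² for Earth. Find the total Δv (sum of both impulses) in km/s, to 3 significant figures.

Δv = 3.77 km/s

The Hohmann ellipse has a_t = (r₁ + r₂)/2 = 25020 km.
Circular speed at r₁: v₁ = √(μ/r₁) = √(3.986×10^5/43000) = 3.04463 km/s.
On the transfer ellipse at r₁, v² = μ(2/r − 1/a) gives v_a = √[μ(2/r₁ − 1/a_t)] = 1.61502 km/s.
First burn Δv₁ = |v_a − v₁| = 1.42961 km/s.
Circular speed at r₂: v₂ = √(μ/r₂) = 7.52458 km/s.
Transfer-orbit speed at r₂: v_p = √[μ(2/r₂ − 1/a_t)] = 9.86445 km/s.
Second burn Δv₂ = |v₂ − v_p| = 2.33987 km/s.
Δv = Δv₁ + Δv₂ = 1.42961 + 2.33987 = 3.769 km/s.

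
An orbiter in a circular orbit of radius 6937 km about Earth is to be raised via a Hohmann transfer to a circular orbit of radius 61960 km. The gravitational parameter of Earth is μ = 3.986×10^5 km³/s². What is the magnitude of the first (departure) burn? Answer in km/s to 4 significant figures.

The Hohmann ellipse has a_t = (r₁ + r₂)/2 = 34448.5 km.
Circular speed at r = 6937 km: v_c = √(μ/r) = 7.5802 km/s.
Vis-viva on the transfer ellipse at r = 6937 km gives v_t = √[μ(2/r − 1/a_t)] = 10.166 km/s.
Δv₁ = |v_t − v_c| = |10.166 − 7.5802| = 2.586 km/s.

Δv₁ = 2.586 km/s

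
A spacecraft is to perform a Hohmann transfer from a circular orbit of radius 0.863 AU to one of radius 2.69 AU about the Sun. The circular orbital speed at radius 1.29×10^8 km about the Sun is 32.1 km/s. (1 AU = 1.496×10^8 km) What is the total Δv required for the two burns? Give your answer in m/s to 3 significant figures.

From the circular-orbit relation v² = μ/r at r = 1.29×10^8 km: μ = v²r = (32.1)² × 1.29×10^8 = 1.32923×10^11 km³/s².
In km: r₁ = 0.863 × 1.496×10^8 = 1.291048×10^8 km; r₂ = 2.69 × 1.496×10^8 = 4.02424×10^8 km.
The Hohmann ellipse has a_t = (r₁ + r₂)/2 = 2.657644×10^8 km.
At r₁ the circular-orbit speed is v₁ = √(μ/r₁) = 32.087 km/s.
Transfer-orbit speed at r₁ (vis-viva equation): v_p = √[μ(2/r₁ − 1/a_t)] = 39.484 km/s.
First burn Δv₁ = |v_p − v₁| = 7.397 km/s.
Circular speed at r₂: v₂ = √(μ/r₂) = 18.174 km/s.
Transfer-orbit speed at r₂: v_a = √[μ(2/r₂ − 1/a_t)] = 12.667 km/s.
Second burn Δv₂ = |v₂ − v_a| = 5.507 km/s.
Total Δv = Δv₁ + Δv₂ = 12.90 km/s.

Δv = 12900 m/s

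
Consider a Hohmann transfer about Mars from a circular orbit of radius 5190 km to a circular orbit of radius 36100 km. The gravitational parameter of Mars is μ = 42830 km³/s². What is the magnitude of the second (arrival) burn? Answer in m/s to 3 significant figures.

Δv₂ = 543 m/s

The Hohmann ellipse has a_t = (r₁ + r₂)/2 = 20645 km.
On the circular orbit at r = 36100 km, v_c = √(μ/r) = 1.0892 km/s.
Transfer-orbit speed at the same r (vis-viva, a = a_t): v_t = √[μ(2/r − 1/a_t)] = 0.54613 km/s.
Δv₂ = |v_t − v_c| = |0.54613 − 1.0892| = 0.5431 km/s.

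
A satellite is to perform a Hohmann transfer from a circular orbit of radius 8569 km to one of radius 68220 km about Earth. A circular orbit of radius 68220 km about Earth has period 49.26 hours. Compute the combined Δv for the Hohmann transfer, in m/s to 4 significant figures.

Δv = 3546 m/s

From Kepler's third law T² = 4π²r³/μ at r = 68220 km, T = 49.26 hours = 49.26 × 3600 s = 1.77336×10^5 s: μ = 4π²r³/T² = 3.98567×10^5 km³/s².
Transfer-ellipse semi-major axis a_t = (r₁ + r₂)/2 = (8569 + 68220)/2 = 38394.5 km.
Circular speed at r₁: v₁ = √(μ/r₁) = √(3.98567×10^5/8569) = 6.820 km/s.
Transfer-orbit speed at r₁ (vis-viva): v_p = √[μ(2/r₁ − 1/a_t)] = 9.091 km/s.
First burn Δv₁ = |v_p − v₁| = 2.271 km/s.
At r₂, v₂ = √(μ/r₂) = 2.417 km/s.
Transfer-orbit speed at r₂: v_a = √[μ(2/r₂ − 1/a_t)] = 1.142 km/s.
Second burn Δv₂ = |v₂ − v_a| = 1.275 km/s.
Total Δv = Δv₁ + Δv₂ = 3.546 km/s.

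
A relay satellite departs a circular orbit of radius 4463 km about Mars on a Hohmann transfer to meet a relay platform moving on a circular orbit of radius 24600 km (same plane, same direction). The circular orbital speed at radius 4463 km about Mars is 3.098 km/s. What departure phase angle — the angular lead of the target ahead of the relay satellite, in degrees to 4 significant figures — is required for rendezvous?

From the circular-orbit relation v² = μ/r at r = 4463 km: μ = v²r = (3.098)² × 4463 = 42834.1 km³/s².
Semi-major axis of the transfer orbit: a_t = (4463 + 24600)/2 = 14531.5 km.
The half-period of the transfer ellipse is t = π√(a_t³/μ) = 26590 s.
Target angular speed ω₂ = √(μ/r₂³) = 5.364×10^-5 rad/s.
Angle swept by the target during transfer: ω₂·t = 1.4263 rad = 81.72°.
The relay satellite traverses 180° on the transfer ellipse, so the target must lead by 180° − 81.72° = 98.28°.

φ = 98.28°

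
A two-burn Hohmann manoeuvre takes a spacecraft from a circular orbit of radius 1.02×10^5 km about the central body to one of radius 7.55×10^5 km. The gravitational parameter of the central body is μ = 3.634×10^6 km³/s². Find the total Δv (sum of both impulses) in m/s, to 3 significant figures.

The Hohmann ellipse has a_t = (r₁ + r₂)/2 = 4.285×10^5 km.
Circular speed at r₁: v₁ = √(μ/r₁) = √(3.634×10^6/1.020×10^5) = 5.969 km/s.
On the transfer ellipse at r₁, vis-viva gives v_p = √[μ(2/r₁ − 1/a_t)] = 7.923 km/s.
First burn Δv₁ = |v_p − v₁| = 1.954 km/s.
Circular speed at r₂: v₂ = √(μ/r₂) = 2.194 km/s.
Transfer-orbit speed at r₂: v_a = √[μ(2/r₂ − 1/a_t)] = 1.070 km/s.
Second burn Δv₂ = |v₂ − v_a| = 1.124 km/s.
Δv = Δv₁ + Δv₂ = 1.954 + 1.124 = 3.078 km/s.

Δv = 3080 m/s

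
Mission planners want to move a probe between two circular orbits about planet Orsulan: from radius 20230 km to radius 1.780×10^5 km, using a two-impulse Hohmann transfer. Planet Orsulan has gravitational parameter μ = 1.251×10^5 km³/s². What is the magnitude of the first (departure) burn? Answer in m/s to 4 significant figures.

Semi-major axis of the transfer orbit: a_t = (20230 + 1.780×10^5)/2 = 99115 km.
On the circular orbit at r = 20230 km, v_c = √(μ/r) = 2.4867 km/s.
Transfer-orbit speed at the same r (vis-viva, a = a_t): v_t = √[μ(2/r − 1/a_t)] = 3.3325 km/s.
Δv₁ = |v_t − v_c| = |3.3325 − 2.4867| = 0.8458 km/s.

Δv₁ = 845.8 m/s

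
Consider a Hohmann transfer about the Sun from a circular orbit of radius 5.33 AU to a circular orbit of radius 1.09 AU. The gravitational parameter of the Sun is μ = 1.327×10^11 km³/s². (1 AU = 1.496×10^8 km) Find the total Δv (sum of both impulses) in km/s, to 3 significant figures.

Δv = 13.6 km/s

In km: r₁ = 5.33 × 1.496×10^8 = 7.97368×10^8 km; r₂ = 1.09 × 1.496×10^8 = 1.63064×10^8 km.
The Hohmann ellipse has a_t = (r₁ + r₂)/2 = 4.80216×10^8 km.
Circular speed at r₁: v₁ = √(μ/r₁) = √(1.327×10^11/7.97368×10^8) = 12.9005 km/s.
On the transfer ellipse at r₁, vis-viva gives v_a = √[μ(2/r₁ − 1/a_t)] = 7.51738 km/s.
First burn Δv₁ = |v_a − v₁| = 5.3831 km/s.
At r₂, v₂ = √(μ/r₂) = 28.5270 km/s.
Transfer-orbit speed at r₂: v_p = √[μ(2/r₂ − 1/a_t)] = 36.7593 km/s.
Second burn Δv₂ = |v₂ − v_p| = 8.2323 km/s.
Total Δv = Δv₁ + Δv₂ = 13.62 km/s.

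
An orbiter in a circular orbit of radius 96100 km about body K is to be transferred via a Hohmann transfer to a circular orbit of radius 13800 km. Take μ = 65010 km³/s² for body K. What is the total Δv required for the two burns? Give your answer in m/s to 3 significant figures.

Δv = 1110 m/s

The Hohmann ellipse has a_t = (r₁ + r₂)/2 = 54950 km.
At r₁ the circular-orbit speed is v₁ = √(μ/r₁) = 0.8225 km/s.
On the transfer ellipse at r₁, vis-viva equation gives v_a = √[μ(2/r₁ − 1/a_t)] = 0.4122 km/s.
First burn Δv₁ = |v_a − v₁| = 0.4103 km/s.
At r₂, v₂ = √(μ/r₂) = 2.17045 km/s.
Transfer-orbit speed at r₂: v_p = √[μ(2/r₂ − 1/a_t)] = 2.87031 km/s.
Second burn Δv₂ = |v₂ − v_p| = 0.6999 km/s.
Total Δv = Δv₁ + Δv₂ = 1.110 km/s.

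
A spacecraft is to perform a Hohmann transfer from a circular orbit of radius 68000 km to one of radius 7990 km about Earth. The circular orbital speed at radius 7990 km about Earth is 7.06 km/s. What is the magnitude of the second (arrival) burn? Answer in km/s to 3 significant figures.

Δv₂ = 2.38 km/s

From the circular-orbit relation v² = μ/r at r = 7990 km: μ = v²r = (7.06)² × 7990 = 3.98250×10^5 km³/s².
The Hohmann ellipse has a_t = (r₁ + r₂)/2 = 37995 km.
On the circular orbit at r = 7990 km, v_c = √(μ/r) = 7.060 km/s.
Transfer-orbit speed at the same r (vis-viva, a = a_t): v_t = √[μ(2/r − 1/a_t)] = 9.445 km/s.
Δv₂ = |v_t − v_c| = |9.445 − 7.060| = 2.385 km/s.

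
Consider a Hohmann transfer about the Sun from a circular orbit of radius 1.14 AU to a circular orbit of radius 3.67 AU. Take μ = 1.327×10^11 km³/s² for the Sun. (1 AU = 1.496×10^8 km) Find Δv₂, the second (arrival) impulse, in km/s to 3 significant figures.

In km: r₁ = 1.14 × 1.496×10^8 = 1.70544×10^8 km; r₂ = 3.67 × 1.496×10^8 = 5.49032×10^8 km.
Transfer-ellipse semi-major axis a_t = (r₁ + r₂)/2 = (1.70544×10^8 + 5.49032×10^8)/2 = 3.59788×10^8 km.
Circular speed at r = 5.49032×10^8 km: v_c = √(μ/r) = 15.547 km/s.
Transfer-orbit speed at the same r (vis-viva, a = a_t): v_t = √[μ(2/r − 1/a_t)] = 10.704 km/s.
Δv₂ = |v_t − v_c| = |10.704 − 15.547| = 4.843 km/s.

Δv₂ = 4.84 km/s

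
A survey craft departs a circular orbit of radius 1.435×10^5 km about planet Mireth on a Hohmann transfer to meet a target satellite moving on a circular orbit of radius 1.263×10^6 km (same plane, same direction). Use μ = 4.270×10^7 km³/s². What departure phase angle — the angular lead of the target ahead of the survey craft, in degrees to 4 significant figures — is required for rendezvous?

φ = 105.2°

Transfer-ellipse semi-major axis a_t = (r₁ + r₂)/2 = (1.435×10^5 + 1.263×10^6)/2 = 7.0325×10^5 km.
The half-period of the transfer ellipse is t = π√(a_t³/μ) = 2.8353×10^5 s.
The target's mean motion on its circular orbit is ω₂ = √(μ/r₂³) = 4.6037×10^-6 rad/s.
Angle swept by the target during transfer: ω₂·t = 1.3053 rad = 74.79°.
Arrival is 180° from departure on the ellipse, so φ = 180° − 74.79° = 105.2°.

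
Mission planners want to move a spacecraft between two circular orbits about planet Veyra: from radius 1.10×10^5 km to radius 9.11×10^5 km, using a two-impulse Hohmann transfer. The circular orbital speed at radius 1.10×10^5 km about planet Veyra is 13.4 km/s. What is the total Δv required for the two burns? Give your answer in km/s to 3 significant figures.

From the circular-orbit relation v² = μ/r at r = 1.10×10^5 km: μ = v²r = (13.4)² × 1.10×10^5 = 1.97516×10^7 km³/s².
Semi-major axis of the transfer orbit: a_t = (1.100×10^5 + 9.110×10^5)/2 = 5.105×10^5 km.
Circular speed at r₁: v₁ = √(μ/r₁) = √(1.97516×10^7/1.100×10^5) = 13.4000 km/s.
On the transfer ellipse at r₁, v² = μ(2/r − 1/a) gives v_p = √[μ(2/r₁ − 1/a_t)] = 17.9005 km/s.
First burn Δv₁ = |v_p − v₁| = 4.5005 km/s.
At r₂, v₂ = √(μ/r₂) = 4.6563 km/s.
Transfer-orbit speed at r₂: v_a = √[μ(2/r₂ − 1/a_t)] = 2.1614 km/s.
Second burn Δv₂ = |v₂ − v_a| = 2.4949 km/s.
Total Δv = Δv₁ + Δv₂ = 6.995 km/s.

Δv = 7.00 km/s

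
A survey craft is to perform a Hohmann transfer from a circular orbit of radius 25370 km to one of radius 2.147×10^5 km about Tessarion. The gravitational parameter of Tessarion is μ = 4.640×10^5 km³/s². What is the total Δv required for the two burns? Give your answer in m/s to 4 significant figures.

Δv = 2237 m/s

The Hohmann ellipse has a_t = (r₁ + r₂)/2 = 1.20035×10^5 km.
At r₁ the circular-orbit speed is v₁ = √(μ/r₁) = 4.277 km/s.
Transfer-orbit speed at r₁ (vis-viva): v_p = √[μ(2/r₁ − 1/a_t)] = 5.720 km/s.
First burn Δv₁ = |v_p − v₁| = 1.443 km/s.
Circular speed at r₂: v₂ = √(μ/r₂) = 1.470 km/s.
Transfer-orbit speed at r₂: v_a = √[μ(2/r₂ − 1/a_t)] = 0.6758 km/s.
Second burn Δv₂ = |v₂ − v_a| = 0.7942 km/s.
Δv = Δv₁ + Δv₂ = 1.443 + 0.7942 = 2.237 km/s.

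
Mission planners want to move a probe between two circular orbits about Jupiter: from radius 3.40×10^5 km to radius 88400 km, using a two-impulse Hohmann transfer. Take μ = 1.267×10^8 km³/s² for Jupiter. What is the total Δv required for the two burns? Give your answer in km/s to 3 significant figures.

Δv = 16.7 km/s

Transfer-ellipse semi-major axis a_t = (r₁ + r₂)/2 = (3.400×10^5 + 88400)/2 = 2.142×10^5 km.
At r₁ the circular-orbit speed is v₁ = √(μ/r₁) = 19.304 km/s.
On the transfer ellipse at r₁, vis-viva gives v_a = √[μ(2/r₁ − 1/a_t)] = 12.401 km/s.
First burn Δv₁ = |v_a − v₁| = 6.903 km/s.
At r₂, v₂ = √(μ/r₂) = 37.858 km/s.
Transfer-orbit speed at r₂: v_p = √[μ(2/r₂ − 1/a_t)] = 47.697 km/s.
Second burn Δv₂ = |v₂ − v_p| = 9.839 km/s.
Δv = Δv₁ + Δv₂ = 6.903 + 9.839 = 16.74 km/s.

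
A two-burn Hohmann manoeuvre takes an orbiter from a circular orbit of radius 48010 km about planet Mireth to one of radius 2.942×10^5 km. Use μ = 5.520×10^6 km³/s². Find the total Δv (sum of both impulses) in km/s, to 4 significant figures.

Semi-major axis of the transfer orbit: a_t = (48010 + 2.942×10^5)/2 = 1.71105×10^5 km.
Circular speed at r₁: v₁ = √(μ/r₁) = √(5.520×10^6/48010) = 10.7227 km/s.
On the transfer ellipse at r₁, vis-viva equation gives v_p = √[μ(2/r₁ − 1/a_t)] = 14.0603 km/s.
First burn Δv₁ = |v_p − v₁| = 3.338 km/s.
At r₂, v₂ = √(μ/r₂) = 4.3316 km/s.
Transfer-orbit speed at r₂: v_a = √[μ(2/r₂ − 1/a_t)] = 2.2945 km/s.
Second burn Δv₂ = |v₂ − v_a| = 2.037 km/s.
Total Δv = Δv₁ + Δv₂ = 5.375 km/s.

Δv = 5.375 km/s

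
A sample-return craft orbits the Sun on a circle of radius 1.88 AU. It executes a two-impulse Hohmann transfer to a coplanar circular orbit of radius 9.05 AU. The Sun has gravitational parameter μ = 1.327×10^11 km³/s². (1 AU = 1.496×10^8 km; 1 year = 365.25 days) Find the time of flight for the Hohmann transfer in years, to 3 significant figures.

t = 6.39 years

In km: r₁ = 1.88 × 1.496×10^8 = 2.81248×10^8 km; r₂ = 9.05 × 1.496×10^8 = 1.35388×10^9 km.
Transfer-ellipse semi-major axis a_t = (r₁ + r₂)/2 = (2.81248×10^8 + 1.35388×10^9)/2 = 8.17564×10^8 km.
By Kepler's third law the transfer-orbit period is T = 2π√(a_t³/μ), so t = T/2 = 2.016×10^8 s.
Converting: 2.016×10^8 s ÷ 3.15576×10^7 s/year (365.25 × 86400) = 6.39 years.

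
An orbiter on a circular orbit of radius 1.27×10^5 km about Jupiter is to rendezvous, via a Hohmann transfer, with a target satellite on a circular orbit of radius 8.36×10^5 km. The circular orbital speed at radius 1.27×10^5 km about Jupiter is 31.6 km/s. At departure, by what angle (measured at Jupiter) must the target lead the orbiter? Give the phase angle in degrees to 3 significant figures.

From the circular-orbit relation v² = μ/r at r = 1.27×10^5 km: μ = v²r = (31.6)² × 1.27×10^5 = 1.26817×10^8 km³/s².
Semi-major axis of the transfer orbit: a_t = (1.270×10^5 + 8.360×10^5)/2 = 4.815×10^5 km.
Transfer time t = π√(a_t³/μ) = 93208 s.
Target angular speed ω₂ = √(μ/r₂³) = 1.4733×10^-5 rad/s.
Angle swept by the target during transfer: ω₂·t = 1.3732 rad = 78.68°.
Arrival is 180° from departure on the ellipse, so φ = 180° − 78.68° = 101°.

φ = 101°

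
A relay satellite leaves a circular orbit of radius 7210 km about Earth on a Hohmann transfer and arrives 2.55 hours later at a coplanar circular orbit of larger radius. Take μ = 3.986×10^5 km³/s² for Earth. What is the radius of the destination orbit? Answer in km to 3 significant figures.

r₂ = 22900 km

Transfer time t = 2.55 hours = 9180 s, and t = π√(a_t³/μ).
So a_t = (μ t²/π²)^(1/3) = (3.986×10^5 × (9180)² / π²)^(1/3) = 15042 km.
Since a_t = (r₁ + r₂)/2, r₂ = 2a_t − r₁ = 2×15042 − 7210 = 22874 km.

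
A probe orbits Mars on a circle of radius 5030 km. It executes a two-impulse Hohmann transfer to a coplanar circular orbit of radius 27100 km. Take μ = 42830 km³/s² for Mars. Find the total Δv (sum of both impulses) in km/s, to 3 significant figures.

Transfer-ellipse semi-major axis a_t = (r₁ + r₂)/2 = (5030 + 27100)/2 = 16065 km.
At r₁ the circular-orbit speed is v₁ = √(μ/r₁) = 2.91803 km/s.
On the transfer ellipse at r₁, v² = μ(2/r − 1/a) gives v_p = √[μ(2/r₁ − 1/a_t)] = 3.78996 km/s.
First burn Δv₁ = |v_p − v₁| = 0.8719 km/s.
Circular speed at r₂: v₂ = √(μ/r₂) = 1.25716 km/s.
Transfer-orbit speed at r₂: v_a = √[μ(2/r₂ − 1/a_t)] = 0.703450 km/s.
Second burn Δv₂ = |v₂ − v_a| = 0.5537 km/s.
Total Δv = Δv₁ + Δv₂ = 1.426 km/s.

Δv = 1.43 km/s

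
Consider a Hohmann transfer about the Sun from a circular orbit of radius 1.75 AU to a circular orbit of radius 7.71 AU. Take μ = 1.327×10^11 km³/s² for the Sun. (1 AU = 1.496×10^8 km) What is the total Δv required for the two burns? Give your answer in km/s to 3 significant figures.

Δv = 10.4 km/s

In km: r₁ = 1.75 × 1.496×10^8 = 2.618×10^8 km; r₂ = 7.71 × 1.496×10^8 = 1.153416×10^9 km.
The Hohmann ellipse has a_t = (r₁ + r₂)/2 = 7.07608×10^8 km.
Circular speed at r₁: v₁ = √(μ/r₁) = √(1.327×10^11/2.618×10^8) = 22.51 km/s.
Transfer-orbit speed at r₁ (v² = μ(2/r − 1/a)): v_p = √[μ(2/r₁ − 1/a_t)] = 28.74 km/s.
First burn Δv₁ = |v_p − v₁| = 6.230 km/s.
Circular speed at r₂: v₂ = √(μ/r₂) = 10.726 km/s.
Transfer-orbit speed at r₂: v_a = √[μ(2/r₂ − 1/a_t)] = 6.5243 km/s.
Second burn Δv₂ = |v₂ − v_a| = 4.202 km/s.
Total Δv = Δv₁ + Δv₂ = 10.43 km/s.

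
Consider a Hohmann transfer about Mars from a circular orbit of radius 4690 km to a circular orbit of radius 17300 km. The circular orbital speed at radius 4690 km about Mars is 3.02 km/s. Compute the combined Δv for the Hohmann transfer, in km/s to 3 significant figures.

Δv = 1.31 km/s

From the circular-orbit relation v² = μ/r at r = 4690 km: μ = v²r = (3.02)² × 4690 = 42774.7 km³/s².
Semi-major axis of the transfer orbit: a_t = (4690 + 17300)/2 = 10995 km.
Circular speed at r₁: v₁ = √(μ/r₁) = √(42774.7/4690) = 3.0200 km/s.
Transfer-orbit speed at r₁ (v² = μ(2/r − 1/a)): v_p = √[μ(2/r₁ − 1/a_t)] = 3.7882 km/s.
First burn Δv₁ = |v_p − v₁| = 0.7682 km/s.
At r₂, v₂ = √(μ/r₂) = 1.57243 km/s.
Transfer-orbit speed at r₂: v_a = √[μ(2/r₂ − 1/a_t)] = 1.02697 km/s.
Second burn Δv₂ = |v₂ − v_a| = 0.5455 km/s.
Δv = Δv₁ + Δv₂ = 0.7682 + 0.5455 = 1.314 km/s.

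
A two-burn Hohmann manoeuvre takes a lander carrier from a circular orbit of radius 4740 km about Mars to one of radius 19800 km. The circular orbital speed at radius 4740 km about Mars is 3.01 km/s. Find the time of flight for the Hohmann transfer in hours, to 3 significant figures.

t = 5.72 hours

From the circular-orbit relation v² = μ/r at r = 4740 km: μ = v²r = (3.01)² × 4740 = 42944.9 km³/s².
Semi-major axis of the transfer orbit: a_t = (4740 + 19800)/2 = 12270 km.
By Kepler's third law the transfer-orbit period is T = 2π√(a_t³/μ), so t = T/2 = 20600 s.
Converting: 20600 s ÷ 3600 s/hour = 5.72 hours.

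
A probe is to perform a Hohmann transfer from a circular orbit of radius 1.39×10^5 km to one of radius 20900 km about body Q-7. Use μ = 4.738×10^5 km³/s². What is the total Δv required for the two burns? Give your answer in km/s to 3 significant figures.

Semi-major axis of the transfer orbit: a_t = (1.390×10^5 + 20900)/2 = 79950 km.
Circular speed at r₁: v₁ = √(μ/r₁) = √(4.738×10^5/1.390×10^5) = 1.84625 km/s.
On the transfer ellipse at r₁, vis-viva equation gives v_a = √[μ(2/r₁ − 1/a_t)] = 0.943961 km/s.
First burn Δv₁ = |v_a − v₁| = 0.9023 km/s.
At r₂, v₂ = √(μ/r₂) = 4.761 km/s.
Transfer-orbit speed at r₂: v_p = √[μ(2/r₂ − 1/a_t)] = 6.278 km/s.
Second burn Δv₂ = |v₂ − v_p| = 1.517 km/s.
Δv = Δv₁ + Δv₂ = 0.9023 + 1.517 = 2.419 km/s.

Δv = 2.42 km/s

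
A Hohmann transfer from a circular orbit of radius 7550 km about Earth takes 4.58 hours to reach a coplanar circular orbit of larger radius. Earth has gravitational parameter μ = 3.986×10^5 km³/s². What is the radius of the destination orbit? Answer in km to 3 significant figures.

Transfer time t = 4.58 hours = 16488 s, and t = π√(a_t³/μ).
So a_t = (μ t²/π²)^(1/3) = (3.986×10^5 × (16488)² / π²)^(1/3) = 22226 km.
Since a_t = (r₁ + r₂)/2, r₂ = 2a_t − r₁ = 2×22226 − 7550 = 36902 km.

r₂ = 36900 km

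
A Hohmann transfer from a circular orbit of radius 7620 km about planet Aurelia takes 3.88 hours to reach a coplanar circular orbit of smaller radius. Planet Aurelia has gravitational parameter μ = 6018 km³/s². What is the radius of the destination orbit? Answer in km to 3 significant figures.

Transfer time t = 3.88 hours = 13968 s, and t = π√(a_t³/μ).
So a_t = (μ t²/π²)^(1/3) = (6018 × (13968)² / π²)^(1/3) = 4918.2 km.
Since a_t = (r₁ + r₂)/2, r₂ = 2a_t − r₁ = 2×4918.2 − 7620 = 2216.4 km.

r₂ = 2220 km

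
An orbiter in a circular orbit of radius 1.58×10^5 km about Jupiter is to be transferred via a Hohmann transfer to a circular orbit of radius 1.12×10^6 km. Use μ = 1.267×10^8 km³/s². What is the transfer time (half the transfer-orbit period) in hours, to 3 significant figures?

Semi-major axis of the transfer orbit: a_t = (1.580×10^5 + 1.120×10^6)/2 = 6.390×10^5 km.
Transfer time t = π√(a_t³/μ) = π√((6.390×10^5)³ / 1.267×10^8) = 1.426×10^5 s.
Converting: 1.426×10^5 s ÷ 3600 s/hour = 39.6 hours.

t = 39.6 hours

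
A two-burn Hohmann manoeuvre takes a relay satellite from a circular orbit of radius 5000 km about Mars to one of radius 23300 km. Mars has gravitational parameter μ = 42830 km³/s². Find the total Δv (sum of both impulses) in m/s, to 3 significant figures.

Transfer-ellipse semi-major axis a_t = (r₁ + r₂)/2 = (5000 + 23300)/2 = 14150 km.
At r₁ the circular-orbit speed is v₁ = √(μ/r₁) = 2.9268 km/s.
On the transfer ellipse at r₁, v² = μ(2/r − 1/a) gives v_p = √[μ(2/r₁ − 1/a_t)] = 3.7557 km/s.
First burn Δv₁ = |v_p − v₁| = 0.8289 km/s.
At r₂, v₂ = √(μ/r₂) = 1.3558 km/s.
Transfer-orbit speed at r₂: v_a = √[μ(2/r₂ − 1/a_t)] = 0.80594 km/s.
Second burn Δv₂ = |v₂ − v_a| = 0.5499 km/s.
Δv = Δv₁ + Δv₂ = 0.8289 + 0.5499 = 1.379 km/s.

Δv = 1380 m/s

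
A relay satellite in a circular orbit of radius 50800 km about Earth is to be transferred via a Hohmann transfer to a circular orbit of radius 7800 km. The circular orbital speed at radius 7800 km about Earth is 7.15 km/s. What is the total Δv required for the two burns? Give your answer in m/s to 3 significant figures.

Δv = 3620 m/s

From the circular-orbit relation v² = μ/r at r = 7800 km: μ = v²r = (7.15)² × 7800 = 3.98756×10^5 km³/s².
Semi-major axis of the transfer orbit: a_t = (50800 + 7800)/2 = 29300 km.
Circular speed at r₁: v₁ = √(μ/r₁) = √(3.98756×10^5/50800) = 2.802 km/s.
On the transfer ellipse at r₁, v² = μ(2/r − 1/a) gives v_a = √[μ(2/r₁ − 1/a_t)] = 1.446 km/s.
First burn Δv₁ = |v_a − v₁| = 1.356 km/s.
At r₂, v₂ = √(μ/r₂) = 7.150 km/s.
Transfer-orbit speed at r₂: v_p = √[μ(2/r₂ − 1/a_t)] = 9.415 km/s.
Second burn Δv₂ = |v₂ − v_p| = 2.265 km/s.
Δv = Δv₁ + Δv₂ = 1.356 + 2.265 = 3.621 km/s.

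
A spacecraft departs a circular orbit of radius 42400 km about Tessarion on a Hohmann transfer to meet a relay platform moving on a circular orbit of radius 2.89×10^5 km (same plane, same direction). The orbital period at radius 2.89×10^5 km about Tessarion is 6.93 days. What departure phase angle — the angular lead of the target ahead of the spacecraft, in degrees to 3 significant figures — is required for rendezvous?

From Kepler's third law T² = 4π²r³/μ at r = 2.89×10^5 km, T = 6.93 days = 6.93 × 86400 s = 5.98752×10^5 s: μ = 4π²r³/T² = 2.65803×10^6 km³/s².
The Hohmann ellipse has a_t = (r₁ + r₂)/2 = 1.657×10^5 km.
Transfer time t = π√(a_t³/μ) = 1.300×10^5 s.
The target's mean motion on its circular orbit is ω₂ = √(μ/r₂³) = 1.049×10^-5 rad/s.
Angle swept by the target during transfer: ω₂·t = 1.364 rad = 78.15°.
The spacecraft traverses 180° on the transfer ellipse, so the target must lead by 180° − 78.15° = 102°.

φ = 102°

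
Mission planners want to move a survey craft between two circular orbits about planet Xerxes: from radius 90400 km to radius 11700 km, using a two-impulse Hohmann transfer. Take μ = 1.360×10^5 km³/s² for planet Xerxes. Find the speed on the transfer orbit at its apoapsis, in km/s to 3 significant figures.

The Hohmann ellipse has a_t = (r₁ + r₂)/2 = 51050 km.
The apoapsis of the transfer ellipse is at r = 90400 km.
From the vis-viva equation, v = √[μ(2/r − 1/a_t)] = 0.5872 km/s.

v = 0.587 km/s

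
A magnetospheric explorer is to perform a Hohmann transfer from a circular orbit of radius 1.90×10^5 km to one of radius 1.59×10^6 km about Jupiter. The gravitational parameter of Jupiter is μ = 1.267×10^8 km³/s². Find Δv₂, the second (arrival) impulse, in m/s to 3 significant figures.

Δv₂ = 4800 m/s

Semi-major axis of the transfer orbit: a_t = (1.900×10^5 + 1.590×10^6)/2 = 8.900×10^5 km.
On the circular orbit at r = 1.590×10^6 km, v_c = √(μ/r) = 8.927 km/s.
Vis-viva on the transfer ellipse at r = 1.590×10^6 km gives v_t = √[μ(2/r − 1/a_t)] = 4.125 km/s.
Δv₂ = |v_t − v_c| = |4.125 − 8.927| = 4.802 km/s.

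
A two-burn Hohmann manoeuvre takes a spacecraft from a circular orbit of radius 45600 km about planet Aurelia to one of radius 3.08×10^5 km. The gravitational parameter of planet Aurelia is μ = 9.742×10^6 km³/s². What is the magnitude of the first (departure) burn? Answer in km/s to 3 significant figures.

Δv₁ = 4.68 km/s

Transfer-ellipse semi-major axis a_t = (r₁ + r₂)/2 = (45600 + 3.080×10^5)/2 = 1.768×10^5 km.
On the circular orbit at r = 45600 km, v_c = √(μ/r) = 14.616441 km/s.
Vis-viva on the transfer ellipse at r = 45600 km gives v_t = √[μ(2/r − 1/a_t)] = 19.291939 km/s.
Δv₁ = |v_t − v_c| = |19.291939 − 14.616441| = 4.675 km/s.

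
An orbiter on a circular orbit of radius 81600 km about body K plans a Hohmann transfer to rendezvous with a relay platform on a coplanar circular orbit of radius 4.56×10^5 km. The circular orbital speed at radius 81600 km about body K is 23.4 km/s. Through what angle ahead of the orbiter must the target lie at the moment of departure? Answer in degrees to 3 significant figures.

From the circular-orbit relation v² = μ/r at r = 81600 km: μ = v²r = (23.4)² × 81600 = 4.46809×10^7 km³/s².
Transfer-ellipse semi-major axis a_t = (r₁ + r₂)/2 = (81600 + 4.560×10^5)/2 = 2.688×10^5 km.
Transfer time t = π√(a_t³/μ) = 65498.7 s.
Target angular speed ω₂ = √(μ/r₂³) = 2.17077×10^-5 rad/s.
Angle swept by the target during transfer: ω₂·t = 1.4218 rad = 81.46°.
Arrival is 180° from departure on the ellipse, so φ = 180° − 81.46° = 98.5°.

φ = 98.5°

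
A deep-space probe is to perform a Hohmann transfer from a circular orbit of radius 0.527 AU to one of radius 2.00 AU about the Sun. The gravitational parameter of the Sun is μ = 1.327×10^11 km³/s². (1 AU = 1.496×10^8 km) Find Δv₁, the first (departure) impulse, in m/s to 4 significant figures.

In km: r₁ = 0.527 × 1.496×10^8 = 7.88392×10^7 km; r₂ = 2.00 × 1.496×10^8 = 2.992×10^8 km.
The Hohmann ellipse has a_t = (r₁ + r₂)/2 = 1.890196×10^8 km.
On the circular orbit at r = 7.88392×10^7 km, v_c = √(μ/r) = 41.03 km/s.
Transfer-orbit speed at the same r (vis-viva, a = a_t): v_t = √[μ(2/r − 1/a_t)] = 51.62 km/s.
Δv₁ = |v_t − v_c| = |51.62 − 41.03| = 10.59 km/s.

Δv₁ = 10590 m/s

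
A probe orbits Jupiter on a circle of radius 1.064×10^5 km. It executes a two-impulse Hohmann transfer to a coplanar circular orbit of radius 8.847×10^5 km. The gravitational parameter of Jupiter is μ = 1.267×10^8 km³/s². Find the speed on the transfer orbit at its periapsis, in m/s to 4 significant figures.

v = 46110 m/s

The Hohmann ellipse has a_t = (r₁ + r₂)/2 = 4.9555×10^5 km.
At periapsis, r = 1.064×10^5 km.
Vis-viva: v = √[μ(2/r − 1/a_t)] = √[1.267×10^8 × (2/1.064×10^5 − 1/4.9555×10^5)] = 46.11 km/s.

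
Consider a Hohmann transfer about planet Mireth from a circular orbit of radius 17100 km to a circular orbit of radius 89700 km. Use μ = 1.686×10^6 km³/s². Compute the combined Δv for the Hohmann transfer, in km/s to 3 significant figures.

Transfer-ellipse semi-major axis a_t = (r₁ + r₂)/2 = (17100 + 89700)/2 = 53400 km.
At r₁ the circular-orbit speed is v₁ = √(μ/r₁) = 9.930 km/s.
Transfer-orbit speed at r₁ (vis-viva): v_p = √[μ(2/r₁ − 1/a_t)] = 12.87 km/s.
First burn Δv₁ = |v_p − v₁| = 2.940 km/s.
At r₂, v₂ = √(μ/r₂) = 4.335 km/s.
Transfer-orbit speed at r₂: v_a = √[μ(2/r₂ − 1/a_t)] = 2.453 km/s.
Second burn Δv₂ = |v₂ − v_a| = 1.882 km/s.
Total Δv = Δv₁ + Δv₂ = 4.822 km/s.

Δv = 4.82 km/s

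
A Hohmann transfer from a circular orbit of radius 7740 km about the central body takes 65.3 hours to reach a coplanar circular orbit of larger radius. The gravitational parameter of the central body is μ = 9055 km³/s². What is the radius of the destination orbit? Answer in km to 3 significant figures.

Transfer time t = 65.3 hours = 2.3508×10^5 s, and t = π√(a_t³/μ).
So a_t = (μ t²/π²)^(1/3) = (9055 × (2.3508×10^5)² / π²)^(1/3) = 37012 km.
Since a_t = (r₁ + r₂)/2, r₂ = 2a_t − r₁ = 2×37012 − 7740 = 66284 km.

r₂ = 66300 km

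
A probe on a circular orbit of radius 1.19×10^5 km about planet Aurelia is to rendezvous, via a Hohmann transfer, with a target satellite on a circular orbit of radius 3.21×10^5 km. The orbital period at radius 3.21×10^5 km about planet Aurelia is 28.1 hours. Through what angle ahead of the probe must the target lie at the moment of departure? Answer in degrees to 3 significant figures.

From Kepler's third law T² = 4π²r³/μ at r = 3.21×10^5 km, T = 28.1 hours = 28.1 × 3600 s = 1.0116×10^5 s: μ = 4π²r³/T² = 1.27602×10^8 km³/s².
Semi-major axis of the transfer orbit: a_t = (1.190×10^5 + 3.210×10^5)/2 = 2.200×10^5 km.
Transfer time t = π√(a_t³/μ) = 28698 s.
The target's mean motion on its circular orbit is ω₂ = √(μ/r₂³) = 6.2111×10^-5 rad/s.
Angle swept by the target during transfer: ω₂·t = 1.782 rad = 102.1°.
Arrival is 180° from departure on the ellipse, so φ = 180° − 102.1° = 77.9°.

φ = 77.9°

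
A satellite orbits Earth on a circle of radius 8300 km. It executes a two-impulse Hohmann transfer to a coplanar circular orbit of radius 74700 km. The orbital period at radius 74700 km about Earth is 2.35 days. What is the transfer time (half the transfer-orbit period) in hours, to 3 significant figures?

From Kepler's third law T² = 4π²r³/μ at r = 74700 km, T = 2.35 days = 2.35 × 86400 s = 2.0304×10^5 s: μ = 4π²r³/T² = 3.99170×10^5 km³/s².
The Hohmann ellipse has a_t = (r₁ + r₂)/2 = 41500 km.
Half the transfer-orbit period gives t = π√(a_t³/μ) = 42040 s.
Converting: 42040 s ÷ 3600 s/hour = 11.7 hours.

t = 11.7 hours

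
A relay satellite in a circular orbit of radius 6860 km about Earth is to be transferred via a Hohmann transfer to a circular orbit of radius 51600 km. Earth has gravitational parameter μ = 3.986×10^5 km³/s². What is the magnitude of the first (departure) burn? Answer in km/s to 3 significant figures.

Δv₁ = 2.51 km/s

Transfer-ellipse semi-major axis a_t = (r₁ + r₂)/2 = (6860 + 51600)/2 = 29230 km.
On the circular orbit at r = 6860 km, v_c = √(μ/r) = 7.6227 km/s.
Transfer-orbit speed at the same r (vis-viva, a = a_t): v_t = √[μ(2/r − 1/a_t)] = 10.128 km/s.
Δv₁ = |v_t − v_c| = |10.128 − 7.6227| = 2.505 km/s.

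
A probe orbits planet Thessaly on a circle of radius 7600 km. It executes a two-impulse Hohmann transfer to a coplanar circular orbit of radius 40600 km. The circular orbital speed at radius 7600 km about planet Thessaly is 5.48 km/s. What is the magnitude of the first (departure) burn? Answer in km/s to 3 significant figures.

Δv₁ = 1.63 km/s

From the circular-orbit relation v² = μ/r at r = 7600 km: μ = v²r = (5.48)² × 7600 = 2.28231×10^5 km³/s².
Transfer-ellipse semi-major axis a_t = (r₁ + r₂)/2 = (7600 + 40600)/2 = 24100 km.
On the circular orbit at r = 7600 km, v_c = √(μ/r) = 5.480 km/s.
Transfer-orbit speed at the same r (vis-viva, a = a_t): v_t = √[μ(2/r − 1/a_t)] = 7.113 km/s.
Δv₁ = |v_t − v_c| = |7.113 − 5.480| = 1.633 km/s.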